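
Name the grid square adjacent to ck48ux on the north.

CK49ua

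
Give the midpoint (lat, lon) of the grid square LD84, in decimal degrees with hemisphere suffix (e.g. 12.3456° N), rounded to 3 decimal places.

55.500° S, 57.000° E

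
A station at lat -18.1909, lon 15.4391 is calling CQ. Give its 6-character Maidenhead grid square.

JH71rt

Shift to the Maidenhead origin (180°W, 90°S): lon 195.4391, lat 71.8091.
Field (20°×10°, letters A–R): lon ⌊195.4391/20⌋ = 9 → J; lat ⌊71.8091/10⌋ = 7 → H.
Square (2°×1°, digits 0–9): lon ⌊15.4391/2⌋ = 7; lat ⌊1.8091/1⌋ = 1.
Subsquare (5′×2.5′, letters a–x): lon ⌊1.4391/0.0833333⌋ = 17 → r; lat ⌊0.8091/0.0416667⌋ = 19 → t.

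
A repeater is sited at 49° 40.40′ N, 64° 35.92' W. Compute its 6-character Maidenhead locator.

FN79qq

Shift to the Maidenhead origin (180°W, 90°S): lon 115.4013, lat 139.6733.
Field (20°×10°, letters A–R): 115.4013/20 → 5 → F, 139.6733/10 → 13 → N; chars FN.
Square (2°×1°, digits 0–9): 15.4013/2 → 7, 9.6733/1 → 9; chars 79.
Subsquare (5′×2.5′, letters a–x): 1.4013/0.0833333 → 16 → q, 0.6733/0.0416667 → 16 → q; chars qq.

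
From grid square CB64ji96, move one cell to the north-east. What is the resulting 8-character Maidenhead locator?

CB64ki07

Longitude extended square 9; +1 → 10, wraps to 0, carry into subsquare.
Longitude subsquare j = 9; +1 → 10 = k.
Latitude extended square 6; +1 → 7.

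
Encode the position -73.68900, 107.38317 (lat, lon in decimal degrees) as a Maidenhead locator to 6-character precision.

OB36qh

Shift to the Maidenhead origin (180°W, 90°S): lon 287.3832, lat 16.3110.
Field: 287.3832/20 → 14 → O, 16.3110/10 → 1 → B; chars OB.
Square: 7.3832/2 → 3, 6.3110/1 → 6; chars 36.
Subsquare: 1.3832/0.0833333 → 16 → q, 0.3110/0.0416667 → 7 → h; chars qh.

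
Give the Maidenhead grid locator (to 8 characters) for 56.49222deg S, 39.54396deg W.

HD03fm41

Offset from 180°W / 90°S: lon 140.45604°, lat 33.50778°.
Field (20°×10°, letters A–R): lon ⌊140.45604/20⌋ = 7 → H; lat ⌊33.50778/10⌋ = 3 → D.
Square (2°×1°, digits 0–9): lon ⌊0.45604/2⌋ = 0; lat ⌊3.50778/1⌋ = 3.
Subsquare (5′×2.5′, letters a–x): lon ⌊0.45604/0.0833333⌋ = 5 → f; lat ⌊0.50778/0.0416667⌋ = 12 → m.
Extended square (30″×15″, digits 0–9): lon ⌊0.03937/0.00833333⌋ = 4; lat ⌊0.00778/0.00416667⌋ = 1.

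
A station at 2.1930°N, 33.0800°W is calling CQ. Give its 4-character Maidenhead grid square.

HJ32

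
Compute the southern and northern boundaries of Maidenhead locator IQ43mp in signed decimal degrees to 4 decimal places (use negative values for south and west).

73.6250, 73.6667

Field I=8, Q=16: +8·20° lon, +16·10° lat → SW at lon -20°, lat 70°.
Square 4, 3: +4·2° lon, +3·1° lat → SW at lon -12°, lat 73°.
Subsquare m=12, p=15: +12·0.0833333° lon, +15·0.0416667° lat → SW at lon -11°, lat 73.625°.
Cell spans 0.0833333° lon × 0.0416667° lat.
south 73.6250, north 73.6667.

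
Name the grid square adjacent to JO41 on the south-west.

JO30

Longitude square 4; −1 → 3.
Latitude square 1; −1 → 0.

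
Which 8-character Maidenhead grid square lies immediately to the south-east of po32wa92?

PO32xa01

Longitude extended square 9; +1 → 10, wraps to 0, carry into subsquare.
Longitude subsquare w = 22; +1 → 23 = x.
Latitude extended square 2; −1 → 1.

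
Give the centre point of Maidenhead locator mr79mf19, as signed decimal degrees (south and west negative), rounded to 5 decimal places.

Field M=12, R=17: +12·20° lon, +17·10° lat → SW at lon 60°, lat 80°.
Square 7, 9: +7·2° lon, +9·1° lat → SW at lon 74°, lat 89°.
Subsquare m=12, f=5: +12·0.0833333° lon, +5·0.0416667° lat → SW at lon 75°, lat 89.2083°.
Extended square 1, 9: +1·0.00833333° lon, +9·0.00416667° lat → SW at lon 75.0083°, lat 89.2458°.
Cell spans 0.00833333° lon × 0.00416667° lat. Centre is SW corner plus half of each.
latitude 89.24792, longitude 75.01250.

89.24792, 75.01250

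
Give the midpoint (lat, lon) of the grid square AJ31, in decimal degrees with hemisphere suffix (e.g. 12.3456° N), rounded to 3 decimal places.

1.500° N, 173.000° W

Field A=0, J=9: +0·20° lon, +9·10° lat → SW at lon -180°, lat 0°.
Square 3, 1: +3·2° lon, +1·1° lat → SW at lon -174°, lat 1°.
Cell spans 2° lon × 1° lat. Centre is SW corner plus half of each.
latitude 1.500° N, longitude 173.000° W.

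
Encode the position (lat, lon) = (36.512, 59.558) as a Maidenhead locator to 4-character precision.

Offset from 180°W / 90°S: lon 239.56°, lat 126.51°.
Field (20°×10°, letters A–R): lon ⌊239.56/20⌋ = 11 → L; lat ⌊126.51/10⌋ = 12 → M.
Square (2°×1°, digits 0–9): lon ⌊19.56/2⌋ = 9; lat ⌊6.51/1⌋ = 6.

LM96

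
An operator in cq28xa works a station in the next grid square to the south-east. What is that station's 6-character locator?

CQ37ax

Longitude subsquare x = 23; +1 → 24, wraps to 0 = a, carry into square.
Longitude square 2; +1 → 3.
Latitude subsquare a = 0; −1 → -1, wraps to 23 = x, carry into square.
Latitude square 8; −1 → 7.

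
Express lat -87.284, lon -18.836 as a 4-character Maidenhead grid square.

IA02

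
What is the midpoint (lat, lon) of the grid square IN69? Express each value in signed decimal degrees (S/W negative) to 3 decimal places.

49.500, -7.000

Field I=8, N=13: +8·20° lon, +13·10° lat → SW at lon -20°, lat 40°.
Square 6, 9: +6·2° lon, +9·1° lat → SW at lon -8°, lat 49°.
Cell spans 2° lon × 1° lat. Centre is SW corner plus half of each.
latitude 49.500, longitude -7.000.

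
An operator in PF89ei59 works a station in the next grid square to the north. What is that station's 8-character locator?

PF89ej50

Latitude extended square 9; +1 → 10, wraps to 0, carry into subsquare.
Latitude subsquare i = 8; +1 → 9 = j.
The longitude characters are unchanged.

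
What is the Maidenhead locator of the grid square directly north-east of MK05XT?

MK15au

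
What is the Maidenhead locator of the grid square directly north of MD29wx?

Latitude subsquare x = 23; +1 → 24, wraps to 0 = a, carry into square.
Latitude square 9; +1 → 10, wraps to 0, carry into field.
Latitude field D = 3; +1 → 4 = E.
The longitude characters are unchanged.

ME20wa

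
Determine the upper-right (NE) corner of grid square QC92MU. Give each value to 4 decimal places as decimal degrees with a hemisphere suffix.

Field Q=16, C=2: +16·20° lon, +2·10° lat → SW at lon 140°, lat -70°.
Square 9, 2: +9·2° lon, +2·1° lat → SW at lon 158°, lat -68°.
Subsquare m=12, u=20: +12·0.0833333° lon, +20·0.0416667° lat → SW at lon 159°, lat -67.1667°.
Cell spans 0.0833333° lon × 0.0416667° lat. NE corner is SW corner plus one full cell.
latitude 67.1250° S, longitude 159.0833° E.

67.1250° S, 159.0833° E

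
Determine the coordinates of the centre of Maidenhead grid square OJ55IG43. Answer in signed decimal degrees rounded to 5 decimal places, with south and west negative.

Field O=14, J=9: +14·20° lon, +9·10° lat → SW at lon 100°, lat 0°.
Square 5, 5: +5·2° lon, +5·1° lat → SW at lon 110°, lat 5°.
Subsquare i=8, g=6: +8·0.0833333° lon, +6·0.0416667° lat → SW at lon 110.667°, lat 5.25°.
Extended square 4, 3: +4·0.00833333° lon, +3·0.00416667° lat → SW at lon 110.7°, lat 5.2625°.
Cell spans 0.00833333° lon × 0.00416667° lat. Centre is SW corner plus half of each.
latitude 5.26458, longitude 110.70417.

5.26458, 110.70417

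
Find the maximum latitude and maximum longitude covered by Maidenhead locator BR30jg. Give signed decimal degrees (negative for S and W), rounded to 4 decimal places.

80.2917, -153.1667

Field B=1, R=17: +1·20° lon, +17·10° lat → SW at lon -160°, lat 80°.
Square 3, 0: +3·2° lon, +0·1° lat → SW at lon -154°, lat 80°.
Subsquare j=9, g=6: +9·0.0833333° lon, +6·0.0416667° lat → SW at lon -153.25°, lat 80.25°.
Cell spans 0.0833333° lon × 0.0416667° lat. NE corner is SW corner plus one full cell.
latitude 80.2917, longitude -153.1667.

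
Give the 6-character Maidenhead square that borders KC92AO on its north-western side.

KC82xp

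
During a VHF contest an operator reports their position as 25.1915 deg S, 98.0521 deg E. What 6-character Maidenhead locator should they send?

Add 180° to longitude and 90° to latitude: 278.0521, 64.8085.
Field (20°×10°, letters A–R): lon ⌊278.0521/20⌋ = 13 → N; lat ⌊64.8085/10⌋ = 6 → G.
Square (2°×1°, digits 0–9): lon ⌊18.0521/2⌋ = 9; lat ⌊4.8085/1⌋ = 4.
Subsquare (5′×2.5′, letters a–x): lon ⌊0.0521/0.0833333⌋ = 0 → a; lat ⌊0.8085/0.0416667⌋ = 19 → t.

NG94at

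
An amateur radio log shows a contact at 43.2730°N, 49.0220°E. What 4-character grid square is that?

Shift to the Maidenhead origin (180°W, 90°S): lon 229.02, lat 133.27.
Field: lon ⌊229.02/20⌋ = 11 → L; lat ⌊133.27/10⌋ = 13 → N.
Square: lon ⌊9.02/2⌋ = 4; lat ⌊3.27/1⌋ = 3.

LN43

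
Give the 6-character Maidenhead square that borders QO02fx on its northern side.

QO03fa

Latitude subsquare x = 23; +1 → 24, wraps to 0 = a, carry into square.
Latitude square 2; +1 → 3.
The longitude characters are unchanged.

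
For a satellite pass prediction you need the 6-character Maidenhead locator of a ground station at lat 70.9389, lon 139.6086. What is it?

Offset from 180°W / 90°S: lon 319.6086°, lat 160.9389°.
Field: lon ⌊319.6086/20⌋ = 15 → P; lat ⌊160.9389/10⌋ = 16 → Q.
Square: lon ⌊19.6086/2⌋ = 9; lat ⌊0.9389/1⌋ = 0.
Subsquare: lon ⌊1.6086/0.0833333⌋ = 19 → t; lat ⌊0.9389/0.0416667⌋ = 22 → w.

PQ90tw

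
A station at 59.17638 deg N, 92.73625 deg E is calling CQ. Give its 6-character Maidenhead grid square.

Shift to the Maidenhead origin (180°W, 90°S): lon 272.7362, lat 149.1764.
Field: lon ⌊272.7362/20⌋ = 13 → N; lat ⌊149.1764/10⌋ = 14 → O.
Square: lon ⌊12.7362/2⌋ = 6; lat ⌊9.1764/1⌋ = 9.
Subsquare: lon ⌊0.7362/0.0833333⌋ = 8 → i; lat ⌊0.1764/0.0416667⌋ = 4 → e.

NO69ie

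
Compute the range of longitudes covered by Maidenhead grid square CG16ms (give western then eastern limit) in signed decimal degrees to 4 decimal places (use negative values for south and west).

-137.0000, -136.9167

Field C=2, G=6: +2·20° lon, +6·10° lat → SW at lon -140°, lat -30°.
Square 1, 6: +1·2° lon, +6·1° lat → SW at lon -138°, lat -24°.
Subsquare m=12, s=18: +12·0.0833333° lon, +18·0.0416667° lat → SW at lon -137°, lat -23.25°.
Cell spans 0.0833333° lon × 0.0416667° lat.
west -137.0000, east -136.9167.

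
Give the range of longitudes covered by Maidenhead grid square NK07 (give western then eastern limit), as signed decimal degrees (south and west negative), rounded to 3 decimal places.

80.000, 82.000

Field N=13, K=10: +13·20° lon, +10·10° lat → SW at lon 80°, lat 10°.
Square 0, 7: +0·2° lon, +7·1° lat → SW at lon 80°, lat 17°.
Cell spans 2° lon × 1° lat.
west 80.000, east 82.000.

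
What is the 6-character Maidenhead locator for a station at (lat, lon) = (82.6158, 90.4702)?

NR52fo

Offset from 180°W / 90°S: lon 270.4702°, lat 172.6158°.
Field: lon ⌊270.4702/20⌋ = 13 → N; lat ⌊172.6158/10⌋ = 17 → R.
Square: lon ⌊10.4702/2⌋ = 5; lat ⌊2.6158/1⌋ = 2.
Subsquare: lon ⌊0.4702/0.0833333⌋ = 5 → f; lat ⌊0.6158/0.0416667⌋ = 14 → o.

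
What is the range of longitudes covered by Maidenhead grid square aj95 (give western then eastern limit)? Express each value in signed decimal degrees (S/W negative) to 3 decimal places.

-162.000, -160.000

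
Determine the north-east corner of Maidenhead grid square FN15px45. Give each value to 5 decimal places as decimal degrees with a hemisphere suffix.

45.98333° N, 76.70833° W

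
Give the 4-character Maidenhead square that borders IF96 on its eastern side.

JF06

Longitude square 9; +1 → 10, wraps to 0, carry into field.
Longitude field I = 8; +1 → 9 = J.
The latitude characters are unchanged.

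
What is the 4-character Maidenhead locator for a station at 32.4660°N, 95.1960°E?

Offset from 180°W / 90°S: lon 275.20°, lat 122.47°.
Field: lon ⌊275.20/20⌋ = 13 → N; lat ⌊122.47/10⌋ = 12 → M.
Square: lon ⌊15.20/2⌋ = 7; lat ⌊2.47/1⌋ = 2.

NM72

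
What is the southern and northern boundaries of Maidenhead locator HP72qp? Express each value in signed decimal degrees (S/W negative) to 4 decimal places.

62.6250, 62.6667

Field H=7, P=15: +7·20° lon, +15·10° lat → SW at lon -40°, lat 60°.
Square 7, 2: +7·2° lon, +2·1° lat → SW at lon -26°, lat 62°.
Subsquare q=16, p=15: +16·0.0833333° lon, +15·0.0416667° lat → SW at lon -24.6667°, lat 62.625°.
Cell spans 0.0833333° lon × 0.0416667° lat.
south 62.6250, north 62.6667.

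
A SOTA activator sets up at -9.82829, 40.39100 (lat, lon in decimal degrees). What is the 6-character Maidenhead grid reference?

LI00ee

Offset from 180°W / 90°S: lon 220.3910°, lat 80.1717°.
Field: 220.3910/20 → 11 → L, 80.1717/10 → 8 → I; chars LI.
Square: 0.3910/2 → 0, 0.1717/1 → 0; chars 00.
Subsquare: 0.3910/0.0833333 → 4 → e, 0.1717/0.0416667 → 4 → e; chars ee.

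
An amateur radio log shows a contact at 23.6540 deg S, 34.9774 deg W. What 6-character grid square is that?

Add 180° to longitude and 90° to latitude: 145.0226, 66.3460.
Field: 145.0226/20 → 7 → H, 66.3460/10 → 6 → G; chars HG.
Square: 5.0226/2 → 2, 6.3460/1 → 6; chars 26.
Subsquare: 1.0226/0.0833333 → 12 → m, 0.3460/0.0416667 → 8 → i; chars mi.

HG26mi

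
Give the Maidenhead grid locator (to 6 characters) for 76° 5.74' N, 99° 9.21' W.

Offset from 180°W / 90°S: lon 80.8465°, lat 166.0957°.
Field (20°×10°, letters A–R): 80.8465/20 → 4 → E, 166.0957/10 → 16 → Q; chars EQ.
Square (2°×1°, digits 0–9): 0.8465/2 → 0, 6.0957/1 → 6; chars 06.
Subsquare (5′×2.5′, letters a–x): 0.8465/0.0833333 → 10 → k, 0.0957/0.0416667 → 2 → c; chars kc.

EQ06kc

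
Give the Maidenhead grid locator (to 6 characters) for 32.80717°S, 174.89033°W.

AF27ne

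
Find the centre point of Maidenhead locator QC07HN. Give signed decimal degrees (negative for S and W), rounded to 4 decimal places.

Field Q=16, C=2: +16·20° lon, +2·10° lat → SW at lon 140°, lat -70°.
Square 0, 7: +0·2° lon, +7·1° lat → SW at lon 140°, lat -63°.
Subsquare h=7, n=13: +7·0.0833333° lon, +13·0.0416667° lat → SW at lon 140.583°, lat -62.4583°.
Cell spans 0.0833333° lon × 0.0416667° lat. Centre is SW corner plus half of each.
latitude -62.4375, longitude 140.6250.

-62.4375, 140.6250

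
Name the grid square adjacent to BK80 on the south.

BJ89

Latitude square 0; −1 → -1, wraps to 9, carry into field.
Latitude field K = 10; −1 → 9 = J.
The longitude characters are unchanged.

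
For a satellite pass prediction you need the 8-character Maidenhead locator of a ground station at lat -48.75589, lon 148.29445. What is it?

Shift to the Maidenhead origin (180°W, 90°S): lon 328.29445, lat 41.24411.
Field: lon ⌊328.29445/20⌋ = 16 → Q; lat ⌊41.24411/10⌋ = 4 → E.
Square: lon ⌊8.29445/2⌋ = 4; lat ⌊1.24411/1⌋ = 1.
Subsquare: lon ⌊0.29445/0.0833333⌋ = 3 → d; lat ⌊0.24411/0.0416667⌋ = 5 → f.
Extended square: lon ⌊0.04445/0.00833333⌋ = 5; lat ⌊0.03578/0.00416667⌋ = 8.

QE41df58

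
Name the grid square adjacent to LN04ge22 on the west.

LN04ge12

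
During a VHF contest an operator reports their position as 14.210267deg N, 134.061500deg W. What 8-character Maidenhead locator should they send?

Add 180° to longitude and 90° to latitude: 45.93850, 104.21027.
Field: lon ⌊45.93850/20⌋ = 2 → C; lat ⌊104.21027/10⌋ = 10 → K.
Square: lon ⌊5.93850/2⌋ = 2; lat ⌊4.21027/1⌋ = 4.
Subsquare: lon ⌊1.93850/0.0833333⌋ = 23 → x; lat ⌊0.21027/0.0416667⌋ = 5 → f.
Extended square: lon ⌊0.02183/0.00833333⌋ = 2; lat ⌊0.00193/0.00416667⌋ = 0.

CK24xf20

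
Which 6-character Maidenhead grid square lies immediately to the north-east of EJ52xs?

EJ62at

Longitude subsquare x = 23; +1 → 24, wraps to 0 = a, carry into square.
Longitude square 5; +1 → 6.
Latitude subsquare s = 18; +1 → 19 = t.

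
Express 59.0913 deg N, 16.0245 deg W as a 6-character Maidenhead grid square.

IO19xc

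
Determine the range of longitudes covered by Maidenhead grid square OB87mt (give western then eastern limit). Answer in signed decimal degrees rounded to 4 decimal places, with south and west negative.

117.0000, 117.0833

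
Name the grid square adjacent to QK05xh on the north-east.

QK15ai

Longitude subsquare x = 23; +1 → 24, wraps to 0 = a, carry into square.
Longitude square 0; +1 → 1.
Latitude subsquare h = 7; +1 → 8 = i.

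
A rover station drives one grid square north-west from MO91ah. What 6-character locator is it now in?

MO81xi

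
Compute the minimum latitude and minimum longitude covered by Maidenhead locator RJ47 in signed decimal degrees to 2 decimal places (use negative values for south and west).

7.00, 168.00

Field R=17, J=9: +17·20° lon, +9·10° lat → SW at lon 160°, lat 0°.
Square 4, 7: +4·2° lon, +7·1° lat → SW at lon 168°, lat 7°.
latitude 7.00, longitude 168.00.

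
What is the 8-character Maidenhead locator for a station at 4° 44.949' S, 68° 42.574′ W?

Shift to the Maidenhead origin (180°W, 90°S): lon 111.29043, lat 85.25085.
Field: 111.29043/20 → 5 → F, 85.25085/10 → 8 → I; chars FI.
Square: 11.29043/2 → 5, 5.25085/1 → 5; chars 55.
Subsquare: 1.29043/0.0833333 → 15 → p, 0.25085/0.0416667 → 6 → g; chars pg.
Extended square: 0.04043/0.00833333 → 4, 0.00085/0.00416667 → 0; chars 40.

FI55pg40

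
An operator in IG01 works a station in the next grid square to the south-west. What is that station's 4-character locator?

Longitude square 0; −1 → -1, wraps to 9, carry into field.
Longitude field I = 8; −1 → 7 = H.
Latitude square 1; −1 → 0.

HG90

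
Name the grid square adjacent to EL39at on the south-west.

Longitude subsquare a = 0; −1 → -1, wraps to 23 = x, carry into square.
Longitude square 3; −1 → 2.
Latitude subsquare t = 19; −1 → 18 = s.

EL29xs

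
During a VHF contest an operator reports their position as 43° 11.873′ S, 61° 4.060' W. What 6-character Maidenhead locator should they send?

FE96lt

Add 180° to longitude and 90° to latitude: 118.9323, 46.8021.
Field: lon ⌊118.9323/20⌋ = 5 → F; lat ⌊46.8021/10⌋ = 4 → E.
Square: lon ⌊18.9323/2⌋ = 9; lat ⌊6.8021/1⌋ = 6.
Subsquare: lon ⌊0.9323/0.0833333⌋ = 11 → l; lat ⌊0.8021/0.0416667⌋ = 19 → t.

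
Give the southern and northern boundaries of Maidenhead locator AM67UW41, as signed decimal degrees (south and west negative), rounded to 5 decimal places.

37.92083, 37.92500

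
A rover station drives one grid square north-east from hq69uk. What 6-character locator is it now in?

HQ69vl

Longitude subsquare u = 20; +1 → 21 = v.
Latitude subsquare k = 10; +1 → 11 = l.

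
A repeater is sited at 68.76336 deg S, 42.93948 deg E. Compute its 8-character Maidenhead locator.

LC11lf26

Offset from 180°W / 90°S: lon 222.93948°, lat 21.23664°.
Field (20°×10°, letters A–R): lon ⌊222.93948/20⌋ = 11 → L; lat ⌊21.23664/10⌋ = 2 → C.
Square (2°×1°, digits 0–9): lon ⌊2.93948/2⌋ = 1; lat ⌊1.23664/1⌋ = 1.
Subsquare (5′×2.5′, letters a–x): lon ⌊0.93948/0.0833333⌋ = 11 → l; lat ⌊0.23664/0.0416667⌋ = 5 → f.
Extended square (30″×15″, digits 0–9): lon ⌊0.02281/0.00833333⌋ = 2; lat ⌊0.02831/0.00416667⌋ = 6.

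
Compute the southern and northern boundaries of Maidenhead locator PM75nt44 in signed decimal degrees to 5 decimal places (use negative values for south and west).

Field P=15, M=12: +15·20° lon, +12·10° lat → SW at lon 120°, lat 30°.
Square 7, 5: +7·2° lon, +5·1° lat → SW at lon 134°, lat 35°.
Subsquare n=13, t=19: +13·0.0833333° lon, +19·0.0416667° lat → SW at lon 135.083°, lat 35.7917°.
Extended square 4, 4: +4·0.00833333° lon, +4·0.00416667° lat → SW at lon 135.117°, lat 35.8083°.
Cell spans 0.00833333° lon × 0.00416667° lat.
south 35.80833, north 35.81250.

35.80833, 35.81250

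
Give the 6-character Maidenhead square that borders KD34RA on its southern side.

KD33rx

Latitude subsquare a = 0; −1 → -1, wraps to 23 = x, carry into square.
Latitude square 4; −1 → 3.
The longitude characters are unchanged.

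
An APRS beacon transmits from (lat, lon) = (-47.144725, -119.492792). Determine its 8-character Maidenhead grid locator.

DE02gu05

Shift to the Maidenhead origin (180°W, 90°S): lon 60.50721, lat 42.85527.
Field: 60.50721/20 → 3 → D, 42.85527/10 → 4 → E; chars DE.
Square: 0.50721/2 → 0, 2.85527/1 → 2; chars 02.
Subsquare: 0.50721/0.0833333 → 6 → g, 0.85527/0.0416667 → 20 → u; chars gu.
Extended square: 0.00721/0.00833333 → 0, 0.02194/0.00416667 → 5; chars 05.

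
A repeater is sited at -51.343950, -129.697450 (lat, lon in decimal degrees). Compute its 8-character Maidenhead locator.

CD58dp67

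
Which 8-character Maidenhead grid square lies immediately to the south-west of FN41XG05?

FN41wg94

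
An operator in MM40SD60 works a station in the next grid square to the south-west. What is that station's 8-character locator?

Longitude extended square 6; −1 → 5.
Latitude extended square 0; −1 → -1, wraps to 9, carry into subsquare.
Latitude subsquare d = 3; −1 → 2 = c.

MM40sc59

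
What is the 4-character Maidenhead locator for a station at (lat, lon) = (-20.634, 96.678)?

Shift to the Maidenhead origin (180°W, 90°S): lon 276.68, lat 69.37.
Field: 276.68/20 → 13 → N, 69.37/10 → 6 → G; chars NG.
Square: 16.68/2 → 8, 9.37/1 → 9; chars 89.

NG89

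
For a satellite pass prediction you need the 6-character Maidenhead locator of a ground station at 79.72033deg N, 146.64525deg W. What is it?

Add 180° to longitude and 90° to latitude: 33.3547, 169.7203.
Field: lon ⌊33.3547/20⌋ = 1 → B; lat ⌊169.7203/10⌋ = 16 → Q.
Square: lon ⌊13.3547/2⌋ = 6; lat ⌊9.7203/1⌋ = 9.
Subsquare: lon ⌊1.3547/0.0833333⌋ = 16 → q; lat ⌊0.7203/0.0416667⌋ = 17 → r.

BQ69qr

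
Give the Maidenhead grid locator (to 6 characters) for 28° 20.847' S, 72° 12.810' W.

Offset from 180°W / 90°S: lon 107.7865°, lat 61.6526°.
Field: lon ⌊107.7865/20⌋ = 5 → F; lat ⌊61.6526/10⌋ = 6 → G.
Square: lon ⌊7.7865/2⌋ = 3; lat ⌊1.6526/1⌋ = 1.
Subsquare: lon ⌊1.7865/0.0833333⌋ = 21 → v; lat ⌊0.6526/0.0416667⌋ = 15 → p.

FG31vp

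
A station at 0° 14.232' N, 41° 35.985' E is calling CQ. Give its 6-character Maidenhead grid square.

Offset from 180°W / 90°S: lon 221.5998°, lat 90.2372°.
Field: lon ⌊221.5998/20⌋ = 11 → L; lat ⌊90.2372/10⌋ = 9 → J.
Square: lon ⌊1.5998/2⌋ = 0; lat ⌊0.2372/1⌋ = 0.
Subsquare: lon ⌊1.5998/0.0833333⌋ = 19 → t; lat ⌊0.2372/0.0416667⌋ = 5 → f.

LJ00tf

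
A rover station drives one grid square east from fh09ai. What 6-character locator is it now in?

Longitude subsquare a = 0; +1 → 1 = b.
The latitude characters are unchanged.

FH09bi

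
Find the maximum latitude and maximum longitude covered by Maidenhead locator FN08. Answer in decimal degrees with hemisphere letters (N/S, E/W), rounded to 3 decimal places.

Field F=5, N=13: +5·20° lon, +13·10° lat → SW at lon -80°, lat 40°.
Square 0, 8: +0·2° lon, +8·1° lat → SW at lon -80°, lat 48°.
Cell spans 2° lon × 1° lat. NE corner is SW corner plus one full cell.
latitude 49.000° N, longitude 78.000° W.

49.000° N, 78.000° W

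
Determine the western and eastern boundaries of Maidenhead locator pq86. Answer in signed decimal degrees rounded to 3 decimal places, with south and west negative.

136.000, 138.000

Field P=15, Q=16: +15·20° lon, +16·10° lat → SW at lon 120°, lat 70°.
Square 8, 6: +8·2° lon, +6·1° lat → SW at lon 136°, lat 76°.
Cell spans 2° lon × 1° lat.
west 136.000, east 138.000.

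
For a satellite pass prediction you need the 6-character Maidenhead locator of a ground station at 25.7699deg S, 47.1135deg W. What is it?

GG64kf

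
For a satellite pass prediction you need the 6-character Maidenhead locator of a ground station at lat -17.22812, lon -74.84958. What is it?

Add 180° to longitude and 90° to latitude: 105.1504, 72.7719.
Field: lon ⌊105.1504/20⌋ = 5 → F; lat ⌊72.7719/10⌋ = 7 → H.
Square: lon ⌊5.1504/2⌋ = 2; lat ⌊2.7719/1⌋ = 2.
Subsquare: lon ⌊1.1504/0.0833333⌋ = 13 → n; lat ⌊0.7719/0.0416667⌋ = 18 → s.

FH22ns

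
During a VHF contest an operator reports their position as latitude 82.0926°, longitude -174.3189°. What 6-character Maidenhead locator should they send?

Shift to the Maidenhead origin (180°W, 90°S): lon 5.6811, lat 172.0926.
Field: lon ⌊5.6811/20⌋ = 0 → A; lat ⌊172.0926/10⌋ = 17 → R.
Square: lon ⌊5.6811/2⌋ = 2; lat ⌊2.0926/1⌋ = 2.
Subsquare: lon ⌊1.6811/0.0833333⌋ = 20 → u; lat ⌊0.0926/0.0416667⌋ = 2 → c.

AR22uc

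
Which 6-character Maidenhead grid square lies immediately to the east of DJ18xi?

Longitude subsquare x = 23; +1 → 24, wraps to 0 = a, carry into square.
Longitude square 1; +1 → 2.
The latitude characters are unchanged.

DJ28ai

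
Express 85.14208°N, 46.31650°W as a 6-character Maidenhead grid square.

GR65ud

Shift to the Maidenhead origin (180°W, 90°S): lon 133.6835, lat 175.1421.
Field: lon ⌊133.6835/20⌋ = 6 → G; lat ⌊175.1421/10⌋ = 17 → R.
Square: lon ⌊13.6835/2⌋ = 6; lat ⌊5.1421/1⌋ = 5.
Subsquare: lon ⌊1.6835/0.0833333⌋ = 20 → u; lat ⌊0.1421/0.0416667⌋ = 3 → d.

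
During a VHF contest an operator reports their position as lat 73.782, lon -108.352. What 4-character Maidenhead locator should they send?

DQ53

Offset from 180°W / 90°S: lon 71.65°, lat 163.78°.
Field: 71.65/20 → 3 → D, 163.78/10 → 16 → Q; chars DQ.
Square: 11.65/2 → 5, 3.78/1 → 3; chars 53.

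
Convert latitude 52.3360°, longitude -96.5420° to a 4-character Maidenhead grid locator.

EO12

Offset from 180°W / 90°S: lon 83.46°, lat 142.34°.
Field: lon ⌊83.46/20⌋ = 4 → E; lat ⌊142.34/10⌋ = 14 → O.
Square: lon ⌊3.46/2⌋ = 1; lat ⌊2.34/1⌋ = 2.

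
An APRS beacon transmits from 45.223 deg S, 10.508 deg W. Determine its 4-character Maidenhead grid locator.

Shift to the Maidenhead origin (180°W, 90°S): lon 169.49, lat 44.78.
Field: 169.49/20 → 8 → I, 44.78/10 → 4 → E; chars IE.
Square: 9.49/2 → 4, 4.78/1 → 4; chars 44.

IE44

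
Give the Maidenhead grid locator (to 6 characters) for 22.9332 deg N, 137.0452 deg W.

CL12lw

Shift to the Maidenhead origin (180°W, 90°S): lon 42.9548, lat 112.9332.
Field: lon ⌊42.9548/20⌋ = 2 → C; lat ⌊112.9332/10⌋ = 11 → L.
Square: lon ⌊2.9548/2⌋ = 1; lat ⌊2.9332/1⌋ = 2.
Subsquare: lon ⌊0.9548/0.0833333⌋ = 11 → l; lat ⌊0.9332/0.0416667⌋ = 22 → w.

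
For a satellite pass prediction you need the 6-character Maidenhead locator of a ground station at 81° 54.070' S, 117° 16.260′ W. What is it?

DA18ic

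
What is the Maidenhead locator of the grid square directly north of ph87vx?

PH88va

Latitude subsquare x = 23; +1 → 24, wraps to 0 = a, carry into square.
Latitude square 7; +1 → 8.
The longitude characters are unchanged.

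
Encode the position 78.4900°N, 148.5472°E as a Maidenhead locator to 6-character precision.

QQ48gl

Add 180° to longitude and 90° to latitude: 328.5472, 168.4900.
Field: 328.5472/20 → 16 → Q, 168.4900/10 → 16 → Q; chars QQ.
Square: 8.5472/2 → 4, 8.4900/1 → 8; chars 48.
Subsquare: 0.5472/0.0833333 → 6 → g, 0.4900/0.0416667 → 11 → l; chars gl.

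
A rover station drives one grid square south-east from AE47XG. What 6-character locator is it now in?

AE57af

Longitude subsquare x = 23; +1 → 24, wraps to 0 = a, carry into square.
Longitude square 4; +1 → 5.
Latitude subsquare g = 6; −1 → 5 = f.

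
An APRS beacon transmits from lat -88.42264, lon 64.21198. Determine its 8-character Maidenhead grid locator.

MA21cn58

Shift to the Maidenhead origin (180°W, 90°S): lon 244.21198, lat 1.57736.
Field: lon ⌊244.21198/20⌋ = 12 → M; lat ⌊1.57736/10⌋ = 0 → A.
Square: lon ⌊4.21198/2⌋ = 2; lat ⌊1.57736/1⌋ = 1.
Subsquare: lon ⌊0.21198/0.0833333⌋ = 2 → c; lat ⌊0.57736/0.0416667⌋ = 13 → n.
Extended square: lon ⌊0.04531/0.00833333⌋ = 5; lat ⌊0.03569/0.00416667⌋ = 8.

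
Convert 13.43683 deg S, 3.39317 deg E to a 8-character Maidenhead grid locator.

Shift to the Maidenhead origin (180°W, 90°S): lon 183.39317, lat 76.56317.
Field: 183.39317/20 → 9 → J, 76.56317/10 → 7 → H; chars JH.
Square: 3.39317/2 → 1, 6.56317/1 → 6; chars 16.
Subsquare: 1.39317/0.0833333 → 16 → q, 0.56317/0.0416667 → 13 → n; chars qn.
Extended square: 0.05984/0.00833333 → 7, 0.02150/0.00416667 → 5; chars 75.

JH16qn75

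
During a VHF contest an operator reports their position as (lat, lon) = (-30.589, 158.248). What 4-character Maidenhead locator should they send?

QF99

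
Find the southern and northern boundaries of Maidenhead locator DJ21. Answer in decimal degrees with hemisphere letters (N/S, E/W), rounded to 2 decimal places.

1.00° N, 2.00° N

Field D=3, J=9: +3·20° lon, +9·10° lat → SW at lon -120°, lat 0°.
Square 2, 1: +2·2° lon, +1·1° lat → SW at lon -116°, lat 1°.
Cell spans 2° lon × 1° lat.
south 1.00° N, north 2.00° N.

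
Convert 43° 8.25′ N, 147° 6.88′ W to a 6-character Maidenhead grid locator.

BN63kd

Offset from 180°W / 90°S: lon 32.8853°, lat 133.1375°.
Field: lon ⌊32.8853/20⌋ = 1 → B; lat ⌊133.1375/10⌋ = 13 → N.
Square: lon ⌊12.8853/2⌋ = 6; lat ⌊3.1375/1⌋ = 3.
Subsquare: lon ⌊0.8853/0.0833333⌋ = 10 → k; lat ⌊0.1375/0.0416667⌋ = 3 → d.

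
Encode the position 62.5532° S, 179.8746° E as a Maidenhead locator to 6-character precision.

Offset from 180°W / 90°S: lon 359.8746°, lat 27.4468°.
Field: lon ⌊359.8746/20⌋ = 17 → R; lat ⌊27.4468/10⌋ = 2 → C.
Square: lon ⌊19.8746/2⌋ = 9; lat ⌊7.4468/1⌋ = 7.
Subsquare: lon ⌊1.8746/0.0833333⌋ = 22 → w; lat ⌊0.4468/0.0416667⌋ = 10 → k.

RC97wk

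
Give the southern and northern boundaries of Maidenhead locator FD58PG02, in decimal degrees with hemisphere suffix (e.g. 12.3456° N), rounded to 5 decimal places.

51.74167° S, 51.73750° S

Field F=5, D=3: +5·20° lon, +3·10° lat → SW at lon -80°, lat -60°.
Square 5, 8: +5·2° lon, +8·1° lat → SW at lon -70°, lat -52°.
Subsquare p=15, g=6: +15·0.0833333° lon, +6·0.0416667° lat → SW at lon -68.75°, lat -51.75°.
Extended square 0, 2: +0·0.00833333° lon, +2·0.00416667° lat → SW at lon -68.75°, lat -51.7417°.
Cell spans 0.00833333° lon × 0.00416667° lat.
south 51.74167° S, north 51.73750° S.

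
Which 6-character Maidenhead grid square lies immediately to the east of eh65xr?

Longitude subsquare x = 23; +1 → 24, wraps to 0 = a, carry into square.
Longitude square 6; +1 → 7.
The latitude characters are unchanged.

EH75ar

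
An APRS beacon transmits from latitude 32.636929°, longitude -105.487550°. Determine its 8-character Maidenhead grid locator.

Add 180° to longitude and 90° to latitude: 74.51245, 122.63693.
Field (20°×10°, letters A–R): lon ⌊74.51245/20⌋ = 3 → D; lat ⌊122.63693/10⌋ = 12 → M.
Square (2°×1°, digits 0–9): lon ⌊14.51245/2⌋ = 7; lat ⌊2.63693/1⌋ = 2.
Subsquare (5′×2.5′, letters a–x): lon ⌊0.51245/0.0833333⌋ = 6 → g; lat ⌊0.63693/0.0416667⌋ = 15 → p.
Extended square (30″×15″, digits 0–9): lon ⌊0.01245/0.00833333⌋ = 1; lat ⌊0.01193/0.00416667⌋ = 2.

DM72gp12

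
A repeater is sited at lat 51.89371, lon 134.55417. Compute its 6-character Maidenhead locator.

PO71gv

Offset from 180°W / 90°S: lon 314.5542°, lat 141.8937°.
Field (20°×10°, letters A–R): 314.5542/20 → 15 → P, 141.8937/10 → 14 → O; chars PO.
Square (2°×1°, digits 0–9): 14.5542/2 → 7, 1.8937/1 → 1; chars 71.
Subsquare (5′×2.5′, letters a–x): 0.5542/0.0833333 → 6 → g, 0.8937/0.0416667 → 21 → v; chars gv.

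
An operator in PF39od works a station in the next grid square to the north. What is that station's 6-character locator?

PF39oe

Latitude subsquare d = 3; +1 → 4 = e.
The longitude characters are unchanged.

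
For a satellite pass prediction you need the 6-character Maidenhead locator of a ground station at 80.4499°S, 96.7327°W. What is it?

Offset from 180°W / 90°S: lon 83.2673°, lat 9.5501°.
Field (20°×10°, letters A–R): lon ⌊83.2673/20⌋ = 4 → E; lat ⌊9.5501/10⌋ = 0 → A.
Square (2°×1°, digits 0–9): lon ⌊3.2673/2⌋ = 1; lat ⌊9.5501/1⌋ = 9.
Subsquare (5′×2.5′, letters a–x): lon ⌊1.2673/0.0833333⌋ = 15 → p; lat ⌊0.5501/0.0416667⌋ = 13 → n.

EA19pn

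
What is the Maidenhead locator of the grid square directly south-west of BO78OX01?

Longitude extended square 0; −1 → -1, wraps to 9, carry into subsquare.
Longitude subsquare o = 14; −1 → 13 = n.
Latitude extended square 1; −1 → 0.

BO78nx90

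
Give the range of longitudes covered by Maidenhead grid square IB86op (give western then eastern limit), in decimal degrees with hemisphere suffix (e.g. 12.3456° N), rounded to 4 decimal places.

2.8333° W, 2.7500° W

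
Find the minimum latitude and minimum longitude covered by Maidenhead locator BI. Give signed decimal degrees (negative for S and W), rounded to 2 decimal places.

Field B=1, I=8: +1·20° lon, +8·10° lat → SW at lon -160°, lat -10°.
latitude -10.00, longitude -160.00.

-10.00, -160.00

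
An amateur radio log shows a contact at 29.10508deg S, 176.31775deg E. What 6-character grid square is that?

Offset from 180°W / 90°S: lon 356.3177°, lat 60.8949°.
Field: lon ⌊356.3177/20⌋ = 17 → R; lat ⌊60.8949/10⌋ = 6 → G.
Square: lon ⌊16.3177/2⌋ = 8; lat ⌊0.8949/1⌋ = 0.
Subsquare: lon ⌊0.3177/0.0833333⌋ = 3 → d; lat ⌊0.8949/0.0416667⌋ = 21 → v.

RG80dv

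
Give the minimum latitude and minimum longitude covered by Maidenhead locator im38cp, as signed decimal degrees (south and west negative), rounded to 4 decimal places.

38.6250, -13.8333

Field I=8, M=12: +8·20° lon, +12·10° lat → SW at lon -20°, lat 30°.
Square 3, 8: +3·2° lon, +8·1° lat → SW at lon -14°, lat 38°.
Subsquare c=2, p=15: +2·0.0833333° lon, +15·0.0416667° lat → SW at lon -13.8333°, lat 38.625°.
latitude 38.6250, longitude -13.8333.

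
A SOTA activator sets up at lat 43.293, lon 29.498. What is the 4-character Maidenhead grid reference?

KN43

Offset from 180°W / 90°S: lon 209.50°, lat 133.29°.
Field: 209.50/20 → 10 → K, 133.29/10 → 13 → N; chars KN.
Square: 9.50/2 → 4, 3.29/1 → 3; chars 43.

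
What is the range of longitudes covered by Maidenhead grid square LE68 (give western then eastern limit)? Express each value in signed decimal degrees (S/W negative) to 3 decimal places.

52.000, 54.000

Field L=11, E=4: +11·20° lon, +4·10° lat → SW at lon 40°, lat -50°.
Square 6, 8: +6·2° lon, +8·1° lat → SW at lon 52°, lat -42°.
Cell spans 2° lon × 1° lat.
west 52.000, east 54.000.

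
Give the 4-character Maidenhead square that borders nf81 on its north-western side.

NF72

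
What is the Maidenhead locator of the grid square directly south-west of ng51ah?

Longitude subsquare a = 0; −1 → -1, wraps to 23 = x, carry into square.
Longitude square 5; −1 → 4.
Latitude subsquare h = 7; −1 → 6 = g.

NG41xg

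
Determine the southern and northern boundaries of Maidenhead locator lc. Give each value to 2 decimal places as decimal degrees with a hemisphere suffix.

Field L=11, C=2: +11·20° lon, +2·10° lat → SW at lon 40°, lat -70°.
Cell spans 20° lon × 10° lat.
south 70.00° S, north 60.00° S.

70.00° S, 60.00° S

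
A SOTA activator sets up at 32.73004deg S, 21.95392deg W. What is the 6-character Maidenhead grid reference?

Offset from 180°W / 90°S: lon 158.0461°, lat 57.2700°.
Field: lon ⌊158.0461/20⌋ = 7 → H; lat ⌊57.2700/10⌋ = 5 → F.
Square: lon ⌊18.0461/2⌋ = 9; lat ⌊7.2700/1⌋ = 7.
Subsquare: lon ⌊0.0461/0.0833333⌋ = 0 → a; lat ⌊0.2700/0.0416667⌋ = 6 → g.

HF97ag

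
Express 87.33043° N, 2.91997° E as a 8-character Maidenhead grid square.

JR17lh09

Offset from 180°W / 90°S: lon 182.91997°, lat 177.33043°.
Field: lon ⌊182.91997/20⌋ = 9 → J; lat ⌊177.33043/10⌋ = 17 → R.
Square: lon ⌊2.91997/2⌋ = 1; lat ⌊7.33043/1⌋ = 7.
Subsquare: lon ⌊0.91997/0.0833333⌋ = 11 → l; lat ⌊0.33043/0.0416667⌋ = 7 → h.
Extended square: lon ⌊0.00330/0.00833333⌋ = 0; lat ⌊0.03876/0.00416667⌋ = 9.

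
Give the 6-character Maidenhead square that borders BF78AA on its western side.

BF68xa

Longitude subsquare a = 0; −1 → -1, wraps to 23 = x, carry into square.
Longitude square 7; −1 → 6.
The latitude characters are unchanged.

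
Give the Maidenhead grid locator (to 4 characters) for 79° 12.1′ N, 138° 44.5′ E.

PQ99

Add 180° to longitude and 90° to latitude: 318.74, 169.20.
Field: lon ⌊318.74/20⌋ = 15 → P; lat ⌊169.20/10⌋ = 16 → Q.
Square: lon ⌊18.74/2⌋ = 9; lat ⌊9.20/1⌋ = 9.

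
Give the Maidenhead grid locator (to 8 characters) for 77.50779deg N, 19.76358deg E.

Add 180° to longitude and 90° to latitude: 199.76358, 167.50779.
Field (20°×10°, letters A–R): lon ⌊199.76358/20⌋ = 9 → J; lat ⌊167.50779/10⌋ = 16 → Q.
Square (2°×1°, digits 0–9): lon ⌊19.76358/2⌋ = 9; lat ⌊7.50779/1⌋ = 7.
Subsquare (5′×2.5′, letters a–x): lon ⌊1.76358/0.0833333⌋ = 21 → v; lat ⌊0.50779/0.0416667⌋ = 12 → m.
Extended square (30″×15″, digits 0–9): lon ⌊0.01358/0.00833333⌋ = 1; lat ⌊0.00779/0.00416667⌋ = 1.

JQ97vm11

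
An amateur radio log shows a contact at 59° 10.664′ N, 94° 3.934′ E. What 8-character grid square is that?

NO79ae72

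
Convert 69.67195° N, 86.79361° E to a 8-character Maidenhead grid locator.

Shift to the Maidenhead origin (180°W, 90°S): lon 266.79361, lat 159.67195.
Field: 266.79361/20 → 13 → N, 159.67195/10 → 15 → P; chars NP.
Square: 6.79361/2 → 3, 9.67195/1 → 9; chars 39.
Subsquare: 0.79361/0.0833333 → 9 → j, 0.67195/0.0416667 → 16 → q; chars jq.
Extended square: 0.04361/0.00833333 → 5, 0.00528/0.00416667 → 1; chars 51.

NP39jq51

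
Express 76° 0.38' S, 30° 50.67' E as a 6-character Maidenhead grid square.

Add 180° to longitude and 90° to latitude: 210.8445, 13.9937.
Field: 210.8445/20 → 10 → K, 13.9937/10 → 1 → B; chars KB.
Square: 10.8445/2 → 5, 3.9937/1 → 3; chars 53.
Subsquare: 0.8445/0.0833333 → 10 → k, 0.9937/0.0416667 → 23 → x; chars kx.

KB53kx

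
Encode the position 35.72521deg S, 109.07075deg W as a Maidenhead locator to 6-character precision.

Add 180° to longitude and 90° to latitude: 70.9292, 54.2748.
Field: lon ⌊70.9292/20⌋ = 3 → D; lat ⌊54.2748/10⌋ = 5 → F.
Square: lon ⌊10.9292/2⌋ = 5; lat ⌊4.2748/1⌋ = 4.
Subsquare: lon ⌊0.9292/0.0833333⌋ = 11 → l; lat ⌊0.2748/0.0416667⌋ = 6 → g.

DF54lg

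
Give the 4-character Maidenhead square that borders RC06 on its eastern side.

Longitude square 0; +1 → 1.
The latitude characters are unchanged.

RC16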